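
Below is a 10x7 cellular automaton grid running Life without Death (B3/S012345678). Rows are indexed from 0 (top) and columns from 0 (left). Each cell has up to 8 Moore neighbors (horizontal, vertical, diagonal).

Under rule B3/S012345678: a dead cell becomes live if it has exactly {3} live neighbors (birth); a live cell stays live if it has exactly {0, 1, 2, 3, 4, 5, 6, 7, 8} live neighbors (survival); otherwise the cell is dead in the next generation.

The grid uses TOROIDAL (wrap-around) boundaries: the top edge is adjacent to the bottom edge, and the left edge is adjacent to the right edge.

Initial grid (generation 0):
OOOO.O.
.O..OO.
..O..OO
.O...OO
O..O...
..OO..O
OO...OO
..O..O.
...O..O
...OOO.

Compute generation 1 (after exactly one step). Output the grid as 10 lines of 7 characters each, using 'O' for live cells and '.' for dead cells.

Answer: OOOO.O.
.O..OO.
.OO..OO
.OO.OOO
OO.OOO.
..OOOOO
OO.OOOO
.OO.OO.
..OO..O
OO.OOO.

Derivation:
Simulating step by step:
Generation 0 (given above): 30 live cells
Generation 1: 45 live cells
(generation 1 grid is the final answer)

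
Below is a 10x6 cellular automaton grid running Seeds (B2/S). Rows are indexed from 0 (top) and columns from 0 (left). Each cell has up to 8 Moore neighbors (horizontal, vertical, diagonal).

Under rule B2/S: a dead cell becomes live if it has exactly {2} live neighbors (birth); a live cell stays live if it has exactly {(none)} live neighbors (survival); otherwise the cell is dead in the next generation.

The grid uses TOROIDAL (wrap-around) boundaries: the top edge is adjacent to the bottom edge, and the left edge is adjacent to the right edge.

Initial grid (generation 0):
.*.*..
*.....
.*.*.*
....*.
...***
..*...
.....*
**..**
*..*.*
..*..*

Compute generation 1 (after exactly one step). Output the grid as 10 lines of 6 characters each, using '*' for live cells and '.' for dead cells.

Simulating step by step:
Generation 0 (given above): 21 live cells
Generation 1: 11 live cells
(generation 1 grid is the final answer)

Answer: ....**
...*.*
..*...
......
..*...
*.....
..**..
..**..
......
......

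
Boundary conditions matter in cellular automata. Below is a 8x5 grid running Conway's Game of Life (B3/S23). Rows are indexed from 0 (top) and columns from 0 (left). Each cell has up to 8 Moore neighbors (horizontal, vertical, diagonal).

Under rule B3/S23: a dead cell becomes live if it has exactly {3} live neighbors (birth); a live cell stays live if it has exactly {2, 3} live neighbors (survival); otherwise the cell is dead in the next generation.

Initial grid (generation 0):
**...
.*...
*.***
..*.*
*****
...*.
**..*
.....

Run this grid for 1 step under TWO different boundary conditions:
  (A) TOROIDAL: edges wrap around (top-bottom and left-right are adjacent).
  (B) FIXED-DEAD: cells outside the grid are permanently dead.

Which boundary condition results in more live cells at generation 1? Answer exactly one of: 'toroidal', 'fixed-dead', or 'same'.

Under TOROIDAL boundary, generation 1:
**...
...*.
*.*.*
.....
**...
.....
*...*
....*
Population = 11

Under FIXED-DEAD boundary, generation 1:
**...
...*.
..*.*
*....
.*..*
.....
.....
.....
Population = 8

Comparison: toroidal=11, fixed-dead=8 -> toroidal

Answer: toroidal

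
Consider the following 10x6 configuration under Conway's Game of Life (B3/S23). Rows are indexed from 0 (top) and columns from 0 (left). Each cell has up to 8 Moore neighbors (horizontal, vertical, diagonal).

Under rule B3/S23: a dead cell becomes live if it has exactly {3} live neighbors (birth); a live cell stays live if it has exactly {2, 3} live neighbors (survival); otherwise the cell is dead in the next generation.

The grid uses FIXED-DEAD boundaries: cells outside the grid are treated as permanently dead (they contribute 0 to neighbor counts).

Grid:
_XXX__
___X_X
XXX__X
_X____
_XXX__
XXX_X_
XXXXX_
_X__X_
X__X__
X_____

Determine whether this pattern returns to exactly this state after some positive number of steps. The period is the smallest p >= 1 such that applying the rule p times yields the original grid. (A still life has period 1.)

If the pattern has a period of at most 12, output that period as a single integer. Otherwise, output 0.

Simulating and comparing each generation to the original:
Gen 0 (original, given above): 27 live cells
Gen 1: 17 live cells, differs from original
Gen 2: 21 live cells, differs from original
Gen 3: 12 live cells, differs from original
Gen 4: 9 live cells, differs from original
Gen 5: 14 live cells, differs from original
Gen 6: 8 live cells, differs from original
Gen 7: 3 live cells, differs from original
Gen 8: 0 live cells, differs from original
Gen 9: 0 live cells, differs from original
Gen 10: 0 live cells, differs from original
Gen 11: 0 live cells, differs from original
Gen 12: 0 live cells, differs from original
No period found within 12 steps.

Answer: 0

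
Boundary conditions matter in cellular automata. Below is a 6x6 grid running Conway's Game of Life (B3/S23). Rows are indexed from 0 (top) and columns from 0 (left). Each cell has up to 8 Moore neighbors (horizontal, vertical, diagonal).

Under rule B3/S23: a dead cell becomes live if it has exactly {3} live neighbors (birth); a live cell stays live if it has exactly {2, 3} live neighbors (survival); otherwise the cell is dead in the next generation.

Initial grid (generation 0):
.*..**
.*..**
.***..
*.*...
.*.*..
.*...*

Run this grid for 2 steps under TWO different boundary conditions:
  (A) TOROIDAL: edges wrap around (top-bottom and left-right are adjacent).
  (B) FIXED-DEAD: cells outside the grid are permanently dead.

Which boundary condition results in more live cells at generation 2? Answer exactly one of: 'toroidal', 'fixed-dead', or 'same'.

Under TOROIDAL boundary, generation 2:
.**...
.*.*.*
....**
*...**
.*....
.*....
Population = 12

Under FIXED-DEAD boundary, generation 2:
....**
**.*.*
*...*.
*.....
**....
.*....
Population = 12

Comparison: toroidal=12, fixed-dead=12 -> same

Answer: same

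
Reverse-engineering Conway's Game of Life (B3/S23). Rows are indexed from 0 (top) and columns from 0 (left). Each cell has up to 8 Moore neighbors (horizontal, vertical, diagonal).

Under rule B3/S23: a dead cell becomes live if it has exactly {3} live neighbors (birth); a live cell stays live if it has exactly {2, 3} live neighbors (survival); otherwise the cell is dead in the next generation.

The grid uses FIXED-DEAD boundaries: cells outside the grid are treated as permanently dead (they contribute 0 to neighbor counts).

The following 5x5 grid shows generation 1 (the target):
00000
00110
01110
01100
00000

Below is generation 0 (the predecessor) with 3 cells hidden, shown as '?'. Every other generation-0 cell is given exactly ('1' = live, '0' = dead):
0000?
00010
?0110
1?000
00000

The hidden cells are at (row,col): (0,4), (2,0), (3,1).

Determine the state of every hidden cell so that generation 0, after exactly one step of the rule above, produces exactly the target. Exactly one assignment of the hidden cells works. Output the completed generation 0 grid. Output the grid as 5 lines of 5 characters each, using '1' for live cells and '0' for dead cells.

Answer: 00000
00010
00110
11000
00000

Derivation:
Hidden generation-0 cells (in order): (0,4), (2,0), (3,1).
A hidden cell only influences target cells in its own 3x3 neighborhood. Try each of the 2^3 = 8 assignments, step the completed generation 0 forward once under B3/S23, and compare with the target:
  (0,4)=0 (2,0)=0 (3,1)=0 -> step gives (2,1)='0' but target has '1' -> reject
  (0,4)=0 (2,0)=0 (3,1)=1 -> step reproduces the target at every cell -> ACCEPT
  (0,4)=0 (2,0)=1 (3,1)=0 -> step gives (3,2)='0' but target has '1' -> reject
  (0,4)=0 (2,0)=1 (3,1)=1 -> step gives (2,0)='1' but target has '0' -> reject
  (0,4)=1 (2,0)=0 (3,1)=0 -> step gives (1,4)='1' but target has '0' -> reject
  (0,4)=1 (2,0)=0 (3,1)=1 -> step gives (1,4)='1' but target has '0' -> reject
  (0,4)=1 (2,0)=1 (3,1)=0 -> step gives (1,4)='1' but target has '0' -> reject
  (0,4)=1 (2,0)=1 (3,1)=1 -> step gives (1,4)='1' but target has '0' -> reject
Unique solution: (0,4)=dead, (2,0)=dead, (3,1)=live.
Check: live-neighbor counts of every cell in the completed generation 0:
00111
01322
23322
12321
22100
Applying B3/S23 to generation 0 with these counts gives:
00000
00110
01110
01100
00000
which matches the target exactly.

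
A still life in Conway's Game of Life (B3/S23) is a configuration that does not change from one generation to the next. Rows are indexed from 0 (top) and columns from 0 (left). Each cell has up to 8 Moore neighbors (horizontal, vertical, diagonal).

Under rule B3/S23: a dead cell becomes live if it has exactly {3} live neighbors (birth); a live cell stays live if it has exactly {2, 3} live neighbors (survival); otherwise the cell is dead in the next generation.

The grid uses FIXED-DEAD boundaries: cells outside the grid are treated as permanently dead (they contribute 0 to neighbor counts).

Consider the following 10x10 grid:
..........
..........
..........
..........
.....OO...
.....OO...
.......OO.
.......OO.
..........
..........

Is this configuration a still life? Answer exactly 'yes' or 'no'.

Answer: no

Derivation:
Compute generation 1 and compare to generation 0 (given above):
Generation 1:
..........
..........
..........
..........
.....OO...
.....O....
........O.
.......OO.
..........
..........
Cell (5,6) differs: gen0=1 vs gen1=0 -> NOT a still life.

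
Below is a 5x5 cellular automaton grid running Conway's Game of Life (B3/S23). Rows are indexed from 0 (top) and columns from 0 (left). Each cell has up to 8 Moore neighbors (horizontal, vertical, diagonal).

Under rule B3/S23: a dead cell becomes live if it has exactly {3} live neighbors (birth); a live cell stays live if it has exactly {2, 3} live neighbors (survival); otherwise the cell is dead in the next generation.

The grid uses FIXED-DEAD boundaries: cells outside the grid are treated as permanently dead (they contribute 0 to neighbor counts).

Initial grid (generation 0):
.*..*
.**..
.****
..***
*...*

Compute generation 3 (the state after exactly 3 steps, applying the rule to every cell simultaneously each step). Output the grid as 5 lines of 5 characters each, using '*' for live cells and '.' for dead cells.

Simulating step by step:
Generation 0 (given above): 13 live cells
Generation 1: 6 live cells
.**..
*...*
....*
.....
....*
Generation 2: 3 live cells
.*...
.*.*.
.....
.....
.....
Generation 3: 2 live cells
(generation 3 grid is the final answer)

Answer: ..*..
..*..
.....
.....
.....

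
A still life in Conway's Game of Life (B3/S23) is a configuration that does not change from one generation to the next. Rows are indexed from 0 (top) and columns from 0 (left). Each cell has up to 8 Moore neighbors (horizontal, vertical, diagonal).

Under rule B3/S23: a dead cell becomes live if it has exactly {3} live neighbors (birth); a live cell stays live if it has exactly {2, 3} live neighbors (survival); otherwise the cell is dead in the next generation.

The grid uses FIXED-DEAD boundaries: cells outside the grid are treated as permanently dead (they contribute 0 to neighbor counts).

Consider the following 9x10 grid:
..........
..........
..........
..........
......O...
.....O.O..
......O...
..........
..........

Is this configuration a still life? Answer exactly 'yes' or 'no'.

Answer: yes

Derivation:
Compute generation 1 and compare to generation 0 (given above):
Generation 1:
..........
..........
..........
..........
......O...
.....O.O..
......O...
..........
..........
The grids are IDENTICAL -> still life.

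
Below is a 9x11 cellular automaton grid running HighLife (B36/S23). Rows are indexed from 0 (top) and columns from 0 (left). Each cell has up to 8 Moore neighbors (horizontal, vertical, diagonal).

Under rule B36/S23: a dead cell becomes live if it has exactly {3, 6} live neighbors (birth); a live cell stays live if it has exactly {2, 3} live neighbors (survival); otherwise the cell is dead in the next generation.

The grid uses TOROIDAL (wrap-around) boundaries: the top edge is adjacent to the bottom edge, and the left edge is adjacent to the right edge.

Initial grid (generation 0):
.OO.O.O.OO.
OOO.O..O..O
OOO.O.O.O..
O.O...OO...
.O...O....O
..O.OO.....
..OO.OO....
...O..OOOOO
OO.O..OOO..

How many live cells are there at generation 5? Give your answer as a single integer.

Answer: 37

Derivation:
Simulating step by step:
Generation 0 (given above): 44 live cells
Generation 1: 38 live cells
O...O.OO.O.
...OO.O...O
......O.O..
.OOO..OO..O
OOOOOO.....
.OO........
..O.....OO.
OO.O.....OO
OO.OO....O.
Generation 2: 33 live cells
OOO...OOOO.
...OO.O.OOO
O...O.O..O.
......OO...
....OOO....
O...O......
...O....OO.
...OO......
...OOO...O.
Generation 3: 32 live cells
OOO...O....
..OOO.OO...
...OO.O..O.
....OO.O...
....O.OO...
...OO......
...O.......
..O..O..OO.
.O...OOO.OO
Generation 4: 30 live cells
O...O...O.O
....O.OO...
..O..O..O..
.......OO..
......OO...
...OOO.....
..OO.......
..O.OO.OOOO
.....O.O.OO
Generation 5: 37 live cells
O...O...O.O
...OO.OOOO.
.....O..O..
........O..
....OOOOO..
..OOOOO....
..O.O.O.OO.
..O.OO.O..O
...O.O.OO..
Population at generation 5: 37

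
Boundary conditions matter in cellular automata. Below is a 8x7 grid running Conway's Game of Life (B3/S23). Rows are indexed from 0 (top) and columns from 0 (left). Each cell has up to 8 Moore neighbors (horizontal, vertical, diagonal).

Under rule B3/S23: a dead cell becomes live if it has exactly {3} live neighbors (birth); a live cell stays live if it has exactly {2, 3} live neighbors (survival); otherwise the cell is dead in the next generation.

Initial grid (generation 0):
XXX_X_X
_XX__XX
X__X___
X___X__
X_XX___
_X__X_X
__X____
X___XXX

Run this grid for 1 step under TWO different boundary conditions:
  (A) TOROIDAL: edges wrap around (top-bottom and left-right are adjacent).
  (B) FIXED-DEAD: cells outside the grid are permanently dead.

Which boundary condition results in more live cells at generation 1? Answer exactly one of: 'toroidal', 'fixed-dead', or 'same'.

Under TOROIDAL boundary, generation 1:
__X_X__
____XX_
X_XXXX_
X_X_X_X
X_XXXXX
XX_____
_X_XX__
__X_X__
Population = 26

Under FIXED-DEAD boundary, generation 1:
X_XX__X
____XXX
X_XXXX_
X_X_X__
X_XXXX_
_X_____
_X_XX_X
_____X_
Population = 26

Comparison: toroidal=26, fixed-dead=26 -> same

Answer: same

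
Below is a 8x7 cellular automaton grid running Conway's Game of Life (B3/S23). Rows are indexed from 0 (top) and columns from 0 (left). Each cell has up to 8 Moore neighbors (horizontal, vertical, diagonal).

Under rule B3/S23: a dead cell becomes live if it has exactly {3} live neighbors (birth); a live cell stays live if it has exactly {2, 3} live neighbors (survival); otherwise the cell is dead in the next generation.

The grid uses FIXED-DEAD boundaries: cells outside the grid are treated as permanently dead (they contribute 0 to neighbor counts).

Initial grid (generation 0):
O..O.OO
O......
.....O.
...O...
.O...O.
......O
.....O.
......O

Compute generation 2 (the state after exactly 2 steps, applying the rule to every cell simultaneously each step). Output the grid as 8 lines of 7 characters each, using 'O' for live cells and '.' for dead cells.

Simulating step by step:
Generation 0 (given above): 12 live cells
Generation 1: 8 live cells
.......
....OOO
.......
....O..
.......
.....OO
.....OO
.......
Generation 2: 8 live cells
(generation 2 grid is the final answer)

Answer: .....O.
.....O.
....O..
.......
.....O.
.....OO
.....OO
.......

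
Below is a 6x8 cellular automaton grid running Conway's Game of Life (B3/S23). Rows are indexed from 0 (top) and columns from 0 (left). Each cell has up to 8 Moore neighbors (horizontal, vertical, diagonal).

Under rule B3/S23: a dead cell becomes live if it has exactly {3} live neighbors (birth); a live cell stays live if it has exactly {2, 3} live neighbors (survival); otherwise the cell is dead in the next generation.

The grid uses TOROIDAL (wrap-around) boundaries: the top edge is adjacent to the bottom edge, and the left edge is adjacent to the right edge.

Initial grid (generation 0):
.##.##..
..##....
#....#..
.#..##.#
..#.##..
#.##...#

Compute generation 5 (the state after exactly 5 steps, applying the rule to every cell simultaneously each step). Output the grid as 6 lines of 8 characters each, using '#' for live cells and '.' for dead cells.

Simulating step by step:
Generation 0 (given above): 19 live cells
Generation 1: 19 live cells
#...#...
..##.#..
####.##.
##.#....
..#..#.#
#.....#.
Generation 2: 22 live cells
.#.###.#
#....###
#....###
...#.#..
..#...##
##...##.
Generation 3: 14 live cells
.##.....
.#......
#.......
#...##..
###.#..#
.#.#....
Generation 4: 15 live cells
##......
###.....
##......
...###..
..#.##.#
...#....
Generation 5: 20 live cells
(generation 5 grid is the final answer)

Answer: #.......
..#....#
#..##...
####.##.
..#..##.
#####...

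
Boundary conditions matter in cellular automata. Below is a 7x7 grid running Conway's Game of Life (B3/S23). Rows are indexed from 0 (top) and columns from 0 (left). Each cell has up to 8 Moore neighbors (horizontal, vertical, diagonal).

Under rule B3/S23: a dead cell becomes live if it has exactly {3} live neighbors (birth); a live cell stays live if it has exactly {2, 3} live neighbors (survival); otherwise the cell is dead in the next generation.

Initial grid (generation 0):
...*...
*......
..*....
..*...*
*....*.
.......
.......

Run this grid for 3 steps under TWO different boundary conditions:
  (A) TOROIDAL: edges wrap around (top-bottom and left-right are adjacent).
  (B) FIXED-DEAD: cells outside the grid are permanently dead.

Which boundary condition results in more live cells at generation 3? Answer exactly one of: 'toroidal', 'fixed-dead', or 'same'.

Under TOROIDAL boundary, generation 3:
.......
.......
.......
.......
.......
.......
.......
Population = 0

Under FIXED-DEAD boundary, generation 3:
.......
.......
.......
.......
.......
.......
.......
Population = 0

Comparison: toroidal=0, fixed-dead=0 -> same

Answer: same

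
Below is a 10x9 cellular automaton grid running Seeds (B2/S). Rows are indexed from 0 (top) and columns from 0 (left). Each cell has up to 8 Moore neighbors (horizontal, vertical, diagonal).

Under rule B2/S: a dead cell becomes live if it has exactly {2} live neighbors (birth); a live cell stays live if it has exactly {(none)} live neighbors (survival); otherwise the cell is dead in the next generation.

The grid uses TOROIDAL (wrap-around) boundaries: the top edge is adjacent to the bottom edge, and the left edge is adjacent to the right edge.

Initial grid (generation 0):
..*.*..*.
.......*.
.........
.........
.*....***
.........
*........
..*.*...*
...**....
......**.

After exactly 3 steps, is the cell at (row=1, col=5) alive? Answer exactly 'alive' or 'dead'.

Simulating step by step:
Generation 0 (given above): 16 live cells
Generation 1: 22 live cells
...*.*...
...*..*.*
.........
*.....*.*
*........
.*....*..
.*.*....*
**...*...
..*...*.*
..*.....*
Generation 2: 28 live cells
*.....*.*
..*..*.*.
.....**..
.*.....*.
.....**..
.......**
....****.
...**.*..
...*.*...
**..***..
Generation 3: 17 live cells
..**.....
**..*....
.**.*...*
....*....
*........
.........
.........
..*......
**.....*.
..**.....

Cell (1,5) at generation 3: 0 -> dead

Answer: dead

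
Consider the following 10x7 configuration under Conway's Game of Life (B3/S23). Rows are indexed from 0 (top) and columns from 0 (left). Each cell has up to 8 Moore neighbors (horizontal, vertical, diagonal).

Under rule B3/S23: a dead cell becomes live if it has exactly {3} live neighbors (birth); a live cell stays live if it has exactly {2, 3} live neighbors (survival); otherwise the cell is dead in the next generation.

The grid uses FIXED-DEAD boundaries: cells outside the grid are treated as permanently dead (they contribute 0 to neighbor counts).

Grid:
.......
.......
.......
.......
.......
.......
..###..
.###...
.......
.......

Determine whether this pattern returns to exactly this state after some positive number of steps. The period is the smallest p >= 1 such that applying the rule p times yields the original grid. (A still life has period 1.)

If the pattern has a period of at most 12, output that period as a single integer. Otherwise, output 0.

Simulating and comparing each generation to the original:
Gen 0 (original, given above): 6 live cells
Gen 1: 6 live cells, differs from original
Gen 2: 6 live cells, MATCHES original -> period = 2

Answer: 2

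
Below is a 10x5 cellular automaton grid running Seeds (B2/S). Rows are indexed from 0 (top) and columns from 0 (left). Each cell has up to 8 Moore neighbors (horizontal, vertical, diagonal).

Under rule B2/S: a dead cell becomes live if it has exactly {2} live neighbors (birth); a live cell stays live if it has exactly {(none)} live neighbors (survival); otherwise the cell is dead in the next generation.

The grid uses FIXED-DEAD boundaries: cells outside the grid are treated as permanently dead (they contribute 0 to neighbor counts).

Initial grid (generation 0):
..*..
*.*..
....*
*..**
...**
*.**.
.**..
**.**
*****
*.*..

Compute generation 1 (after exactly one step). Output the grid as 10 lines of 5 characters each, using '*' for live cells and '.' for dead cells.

Answer: ...*.
.....
*.*..
..*..
*....
.....
.....
.....
.....
....*

Derivation:
Simulating step by step:
Generation 0 (given above): 25 live cells
Generation 1: 6 live cells
(generation 1 grid is the final answer)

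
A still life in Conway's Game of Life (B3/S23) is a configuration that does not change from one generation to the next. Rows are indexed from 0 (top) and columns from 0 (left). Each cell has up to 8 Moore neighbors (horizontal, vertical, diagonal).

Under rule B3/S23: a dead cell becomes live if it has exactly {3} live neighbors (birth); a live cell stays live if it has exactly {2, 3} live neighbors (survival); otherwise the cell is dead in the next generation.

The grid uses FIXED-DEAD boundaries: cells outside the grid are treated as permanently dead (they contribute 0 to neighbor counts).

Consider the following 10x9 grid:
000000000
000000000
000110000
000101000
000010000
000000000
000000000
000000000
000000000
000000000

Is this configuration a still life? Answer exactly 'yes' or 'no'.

Answer: yes

Derivation:
Compute generation 1 and compare to generation 0 (given above):
Generation 1:
000000000
000000000
000110000
000101000
000010000
000000000
000000000
000000000
000000000
000000000
The grids are IDENTICAL -> still life.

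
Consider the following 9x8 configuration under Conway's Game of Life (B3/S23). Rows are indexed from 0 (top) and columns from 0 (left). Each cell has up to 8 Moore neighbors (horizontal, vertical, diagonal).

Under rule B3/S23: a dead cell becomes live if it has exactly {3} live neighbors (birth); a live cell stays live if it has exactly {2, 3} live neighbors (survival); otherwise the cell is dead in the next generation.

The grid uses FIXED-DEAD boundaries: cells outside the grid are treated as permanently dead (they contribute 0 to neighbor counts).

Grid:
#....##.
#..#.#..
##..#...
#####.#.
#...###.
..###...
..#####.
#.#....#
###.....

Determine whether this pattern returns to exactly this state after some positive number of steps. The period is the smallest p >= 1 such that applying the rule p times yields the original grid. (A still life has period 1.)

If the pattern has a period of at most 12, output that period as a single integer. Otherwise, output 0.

Answer: 0

Derivation:
Simulating and comparing each generation to the original:
Gen 0 (original, given above): 33 live cells
Gen 1: 20 live cells, differs from original
Gen 2: 18 live cells, differs from original
Gen 3: 21 live cells, differs from original
Gen 4: 20 live cells, differs from original
Gen 5: 21 live cells, differs from original
Gen 6: 21 live cells, differs from original
Gen 7: 17 live cells, differs from original
Gen 8: 12 live cells, differs from original
Gen 9: 15 live cells, differs from original
Gen 10: 14 live cells, differs from original
Gen 11: 14 live cells, differs from original
Gen 12: 17 live cells, differs from original
No period found within 12 steps.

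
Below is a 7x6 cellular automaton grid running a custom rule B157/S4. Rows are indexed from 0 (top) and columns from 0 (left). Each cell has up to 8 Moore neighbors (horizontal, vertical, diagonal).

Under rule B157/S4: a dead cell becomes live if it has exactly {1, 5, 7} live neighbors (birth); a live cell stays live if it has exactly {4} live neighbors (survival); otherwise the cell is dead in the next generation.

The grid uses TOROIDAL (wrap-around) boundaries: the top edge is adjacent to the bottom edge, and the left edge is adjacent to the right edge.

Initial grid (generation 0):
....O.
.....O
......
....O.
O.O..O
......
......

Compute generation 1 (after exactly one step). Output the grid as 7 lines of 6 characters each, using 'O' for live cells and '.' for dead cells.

Answer: O..O..
O..O..
O..O..
..O...
......
..OOO.
...OOO

Derivation:
Simulating step by step:
Generation 0 (given above): 6 live cells
Generation 1: 13 live cells
(generation 1 grid is the final answer)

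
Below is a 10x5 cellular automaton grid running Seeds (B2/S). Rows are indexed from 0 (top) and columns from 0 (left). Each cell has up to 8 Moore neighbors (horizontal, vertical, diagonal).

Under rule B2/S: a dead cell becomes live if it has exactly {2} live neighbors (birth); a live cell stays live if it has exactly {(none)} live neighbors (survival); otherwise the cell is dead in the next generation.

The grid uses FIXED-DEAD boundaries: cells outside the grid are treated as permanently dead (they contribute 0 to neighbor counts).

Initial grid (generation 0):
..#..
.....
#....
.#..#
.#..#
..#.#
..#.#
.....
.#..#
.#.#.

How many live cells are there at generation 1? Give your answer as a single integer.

Answer: 13

Derivation:
Simulating step by step:
Generation 0 (given above): 14 live cells
Generation 1: 13 live cells
.....
.#...
.#...
..##.
#....
.....
.#...
.##.#
#..#.
#...#
Population at generation 1: 13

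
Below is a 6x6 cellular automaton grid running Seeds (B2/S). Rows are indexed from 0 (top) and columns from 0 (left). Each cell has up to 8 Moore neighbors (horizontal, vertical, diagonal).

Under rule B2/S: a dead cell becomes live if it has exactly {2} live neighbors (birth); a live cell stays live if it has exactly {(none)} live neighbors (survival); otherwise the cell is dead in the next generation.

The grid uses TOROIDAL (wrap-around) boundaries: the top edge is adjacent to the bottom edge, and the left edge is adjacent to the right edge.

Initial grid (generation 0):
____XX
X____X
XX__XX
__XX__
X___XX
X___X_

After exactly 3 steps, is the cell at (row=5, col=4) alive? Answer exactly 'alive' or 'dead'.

Simulating step by step:
Generation 0 (given above): 15 live cells
Generation 1: 5 live cells
_X_X__
___X__
______
______
__X___
_X____
Generation 2: 6 live cells
X___X_
____X_
______
______
_X____
X__X__
Generation 3: 6 live cells
_X____
___X__
______
______
X_X___
__X_X_

Cell (5,4) at generation 3: 1 -> alive

Answer: alive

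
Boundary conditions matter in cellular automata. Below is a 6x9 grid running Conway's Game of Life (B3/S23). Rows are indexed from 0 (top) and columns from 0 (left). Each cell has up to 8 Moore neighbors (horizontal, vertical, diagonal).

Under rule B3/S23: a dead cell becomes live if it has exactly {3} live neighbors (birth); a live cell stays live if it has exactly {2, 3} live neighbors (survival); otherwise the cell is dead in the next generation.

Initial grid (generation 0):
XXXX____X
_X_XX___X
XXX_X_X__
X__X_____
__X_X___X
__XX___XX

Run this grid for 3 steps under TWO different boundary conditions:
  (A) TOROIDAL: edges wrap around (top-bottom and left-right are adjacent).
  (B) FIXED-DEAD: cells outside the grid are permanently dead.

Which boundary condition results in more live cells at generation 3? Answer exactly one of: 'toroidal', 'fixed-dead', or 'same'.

Under TOROIDAL boundary, generation 3:
___X_____
___X____X
____X____
_____XXX_
XXX__XXXX
XXXX_____
Population = 18

Under FIXED-DEAD boundary, generation 3:
____XX___
__XX_X___
XX_______
_XXXX_X__
X___XX__X
_X_XXX__X
Population = 21

Comparison: toroidal=18, fixed-dead=21 -> fixed-dead

Answer: fixed-dead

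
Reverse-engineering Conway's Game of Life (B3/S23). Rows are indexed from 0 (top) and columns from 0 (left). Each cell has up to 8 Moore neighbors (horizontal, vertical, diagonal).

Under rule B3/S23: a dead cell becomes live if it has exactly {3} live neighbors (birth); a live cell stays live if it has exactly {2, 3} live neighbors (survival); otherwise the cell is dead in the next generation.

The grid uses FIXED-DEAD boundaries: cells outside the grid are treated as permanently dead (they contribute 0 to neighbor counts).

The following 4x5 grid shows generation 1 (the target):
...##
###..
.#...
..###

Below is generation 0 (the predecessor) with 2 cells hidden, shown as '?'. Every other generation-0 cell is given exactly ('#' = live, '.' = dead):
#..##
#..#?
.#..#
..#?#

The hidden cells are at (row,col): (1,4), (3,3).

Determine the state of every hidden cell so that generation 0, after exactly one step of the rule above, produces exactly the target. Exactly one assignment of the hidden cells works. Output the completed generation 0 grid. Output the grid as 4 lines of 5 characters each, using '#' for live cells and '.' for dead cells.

Hidden generation-0 cells (in order): (1,4), (3,3).
A hidden cell only influences target cells in its own 3x3 neighborhood. Try each of the 2^2 = 4 assignments, step the completed generation 0 forward once under B3/S23, and compare with the target:
  (1,4)=. (3,3)=. -> step gives (1,3)='#' but target has '.' -> reject
  (1,4)=. (3,3)=# -> step gives (1,3)='#' but target has '.' -> reject
  (1,4)=# (3,3)=. -> step gives (2,2)='#' but target has '.' -> reject
  (1,4)=# (3,3)=# -> step reproduces the target at every cell -> ACCEPT
Unique solution: (1,4)=live, (3,3)=live.
Check: live-neighbor counts of every cell in the completed generation 0:
12233
23344
22464
12232
Applying B3/S23 to generation 0 with these counts gives:
...##
###..
.#...
..###
which matches the target exactly.

Answer: #..##
#..##
.#..#
..###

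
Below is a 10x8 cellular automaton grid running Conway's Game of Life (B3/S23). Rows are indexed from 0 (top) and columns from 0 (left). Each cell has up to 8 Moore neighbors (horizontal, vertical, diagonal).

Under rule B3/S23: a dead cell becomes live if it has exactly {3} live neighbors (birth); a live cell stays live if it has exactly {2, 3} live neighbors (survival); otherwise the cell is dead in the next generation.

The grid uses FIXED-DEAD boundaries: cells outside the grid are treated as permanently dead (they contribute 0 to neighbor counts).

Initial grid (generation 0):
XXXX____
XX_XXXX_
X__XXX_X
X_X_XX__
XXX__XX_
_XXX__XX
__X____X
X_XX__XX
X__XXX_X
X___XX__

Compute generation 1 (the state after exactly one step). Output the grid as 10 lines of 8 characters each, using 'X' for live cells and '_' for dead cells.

Simulating step by step:
Generation 0 (given above): 44 live cells
Generation 1: 22 live cells
(generation 1 grid is the final answer)

Answer: X__X_X__
______X_
X_______
X_X_____
X______X
X__X_X_X
________
__X__X_X
X_X____X
___X_XX_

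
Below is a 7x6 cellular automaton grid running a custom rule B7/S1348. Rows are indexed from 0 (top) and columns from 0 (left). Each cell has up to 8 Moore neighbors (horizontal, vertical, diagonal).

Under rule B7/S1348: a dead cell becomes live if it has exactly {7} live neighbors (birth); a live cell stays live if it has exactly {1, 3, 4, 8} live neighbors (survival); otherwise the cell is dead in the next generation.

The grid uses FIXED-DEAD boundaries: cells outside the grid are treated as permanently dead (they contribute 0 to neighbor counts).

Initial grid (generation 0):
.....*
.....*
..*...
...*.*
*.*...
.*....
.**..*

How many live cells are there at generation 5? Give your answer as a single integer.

Answer: 4

Derivation:
Simulating step by step:
Generation 0 (given above): 11 live cells
Generation 1: 5 live cells
.....*
.....*
..*...
......
*.....
.*....
......
Generation 2: 4 live cells
.....*
.....*
......
......
*.....
.*....
......
Generation 3: 4 live cells
.....*
.....*
......
......
*.....
.*....
......
Generation 4: 4 live cells
.....*
.....*
......
......
*.....
.*....
......
Generation 5: 4 live cells
.....*
.....*
......
......
*.....
.*....
......
Population at generation 5: 4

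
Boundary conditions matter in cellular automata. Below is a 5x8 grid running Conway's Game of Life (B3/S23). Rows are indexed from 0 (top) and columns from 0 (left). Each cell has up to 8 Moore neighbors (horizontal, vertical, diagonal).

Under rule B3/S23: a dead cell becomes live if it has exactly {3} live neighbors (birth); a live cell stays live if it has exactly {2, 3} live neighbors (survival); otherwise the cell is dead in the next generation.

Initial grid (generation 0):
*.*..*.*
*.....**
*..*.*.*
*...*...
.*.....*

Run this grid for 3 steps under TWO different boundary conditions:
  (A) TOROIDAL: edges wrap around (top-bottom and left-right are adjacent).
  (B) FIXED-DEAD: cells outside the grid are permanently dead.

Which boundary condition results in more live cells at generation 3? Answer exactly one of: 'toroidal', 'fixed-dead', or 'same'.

Under TOROIDAL boundary, generation 3:
........
....*...
..**..**
.****...
**..*...
Population = 12

Under FIXED-DEAD boundary, generation 3:
.....**.
....**.*
**.*...*
........
........
Population = 9

Comparison: toroidal=12, fixed-dead=9 -> toroidal

Answer: toroidal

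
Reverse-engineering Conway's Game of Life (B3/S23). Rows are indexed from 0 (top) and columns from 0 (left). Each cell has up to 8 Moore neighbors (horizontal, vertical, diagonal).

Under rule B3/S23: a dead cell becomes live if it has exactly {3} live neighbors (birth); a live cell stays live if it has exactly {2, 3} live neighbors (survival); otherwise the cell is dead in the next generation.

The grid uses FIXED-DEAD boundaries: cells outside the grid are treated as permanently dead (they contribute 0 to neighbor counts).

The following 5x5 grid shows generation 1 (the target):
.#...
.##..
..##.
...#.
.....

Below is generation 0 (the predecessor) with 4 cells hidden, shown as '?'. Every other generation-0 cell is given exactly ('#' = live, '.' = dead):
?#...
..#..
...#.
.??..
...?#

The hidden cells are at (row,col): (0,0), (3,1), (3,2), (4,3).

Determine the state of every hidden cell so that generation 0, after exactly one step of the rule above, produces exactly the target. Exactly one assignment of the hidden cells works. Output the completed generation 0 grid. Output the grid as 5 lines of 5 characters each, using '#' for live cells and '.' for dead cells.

Answer: ##...
..#..
...#.
..#..
....#

Derivation:
Hidden generation-0 cells (in order): (0,0), (3,1), (3,2), (4,3).
A hidden cell only influences target cells in its own 3x3 neighborhood. Try each of the 2^4 = 16 assignments, step the completed generation 0 forward once under B3/S23, and compare with the target:
  (0,0)=. (3,1)=. (3,2)=. (4,3)=. -> step gives (0,1)='.' but target has '#' -> reject
  (0,0)=. (3,1)=. (3,2)=. (4,3)=# -> step gives (0,1)='.' but target has '#' -> reject
  (0,0)=. (3,1)=. (3,2)=# (4,3)=. -> step gives (0,1)='.' but target has '#' -> reject
  (0,0)=. (3,1)=. (3,2)=# (4,3)=# -> step gives (0,1)='.' but target has '#' -> reject
  (0,0)=. (3,1)=# (3,2)=. (4,3)=. -> step gives (0,1)='.' but target has '#' -> reject
  (0,0)=. (3,1)=# (3,2)=. (4,3)=# -> step gives (0,1)='.' but target has '#' -> reject
  (0,0)=. (3,1)=# (3,2)=# (4,3)=. -> step gives (0,1)='.' but target has '#' -> reject
  (0,0)=. (3,1)=# (3,2)=# (4,3)=# -> step gives (0,1)='.' but target has '#' -> reject
  (0,0)=# (3,1)=. (3,2)=. (4,3)=. -> step gives (2,2)='.' but target has '#' -> reject
  (0,0)=# (3,1)=. (3,2)=. (4,3)=# -> step gives (2,2)='.' but target has '#' -> reject
  (0,0)=# (3,1)=. (3,2)=# (4,3)=. -> step reproduces the target at every cell -> ACCEPT
  (0,0)=# (3,1)=. (3,2)=# (4,3)=# -> step gives (3,2)='#' but target has '.' -> reject
  (0,0)=# (3,1)=# (3,2)=. (4,3)=. -> step gives (2,3)='.' but target has '#' -> reject
  (0,0)=# (3,1)=# (3,2)=. (4,3)=# -> step gives (2,3)='.' but target has '#' -> reject
  (0,0)=# (3,1)=# (3,2)=# (4,3)=. -> step gives (2,1)='#' but target has '.' -> reject
  (0,0)=# (3,1)=# (3,2)=# (4,3)=# -> step gives (2,1)='#' but target has '.' -> reject
Unique solution: (0,0)=live, (3,1)=dead, (3,2)=live, (4,3)=dead.
Check: live-neighbor counts of every cell in the completed generation 0:
12210
23221
02321
01132
01120
Applying B3/S23 to generation 0 with these counts gives:
.#...
.##..
..##.
...#.
.....
which matches the target exactly.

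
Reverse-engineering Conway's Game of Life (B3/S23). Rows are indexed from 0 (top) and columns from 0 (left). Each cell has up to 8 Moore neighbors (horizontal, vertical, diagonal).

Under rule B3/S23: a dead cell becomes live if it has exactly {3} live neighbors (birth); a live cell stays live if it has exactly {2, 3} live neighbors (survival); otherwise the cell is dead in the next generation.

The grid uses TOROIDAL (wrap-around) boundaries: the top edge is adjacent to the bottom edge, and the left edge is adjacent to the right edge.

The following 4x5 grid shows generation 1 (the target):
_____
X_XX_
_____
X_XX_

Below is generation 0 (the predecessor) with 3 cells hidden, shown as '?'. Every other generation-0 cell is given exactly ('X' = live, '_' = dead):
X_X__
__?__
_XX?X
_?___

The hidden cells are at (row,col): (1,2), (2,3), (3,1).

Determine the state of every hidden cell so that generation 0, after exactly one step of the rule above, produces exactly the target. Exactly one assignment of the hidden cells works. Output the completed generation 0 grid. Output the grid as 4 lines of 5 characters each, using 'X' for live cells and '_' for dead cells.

Hidden generation-0 cells (in order): (1,2), (2,3), (3,1).
A hidden cell only influences target cells in its own 3x3 neighborhood. Try each of the 2^3 = 8 assignments, step the completed generation 0 forward once under B3/S23, and compare with the target:
  (1,2)=_ (2,3)=_ (3,1)=_ -> step reproduces the target at every cell -> ACCEPT
  (1,2)=_ (2,3)=_ (3,1)=X -> step gives (0,1)='X' but target has '_' -> reject
  (1,2)=_ (2,3)=X (3,1)=_ -> step gives (1,2)='_' but target has 'X' -> reject
  (1,2)=_ (2,3)=X (3,1)=X -> step gives (0,1)='X' but target has '_' -> reject
  (1,2)=X (2,3)=_ (3,1)=_ -> step gives (0,1)='X' but target has '_' -> reject
  (1,2)=X (2,3)=_ (3,1)=X -> step gives (0,2)='X' but target has '_' -> reject
  (1,2)=X (2,3)=X (3,1)=_ -> step gives (0,1)='X' but target has '_' -> reject
  (1,2)=X (2,3)=X (3,1)=X -> step gives (0,2)='X' but target has '_' -> reject
Unique solution: (1,2)=dead, (2,3)=dead, (3,1)=dead.
Check: live-neighbor counts of every cell in the completed generation 0:
02011
34332
21120
34332
Applying B3/S23 to generation 0 with these counts gives:
_____
X_XX_
_____
X_XX_
which matches the target exactly.

Answer: X_X__
_____
_XX_X
_____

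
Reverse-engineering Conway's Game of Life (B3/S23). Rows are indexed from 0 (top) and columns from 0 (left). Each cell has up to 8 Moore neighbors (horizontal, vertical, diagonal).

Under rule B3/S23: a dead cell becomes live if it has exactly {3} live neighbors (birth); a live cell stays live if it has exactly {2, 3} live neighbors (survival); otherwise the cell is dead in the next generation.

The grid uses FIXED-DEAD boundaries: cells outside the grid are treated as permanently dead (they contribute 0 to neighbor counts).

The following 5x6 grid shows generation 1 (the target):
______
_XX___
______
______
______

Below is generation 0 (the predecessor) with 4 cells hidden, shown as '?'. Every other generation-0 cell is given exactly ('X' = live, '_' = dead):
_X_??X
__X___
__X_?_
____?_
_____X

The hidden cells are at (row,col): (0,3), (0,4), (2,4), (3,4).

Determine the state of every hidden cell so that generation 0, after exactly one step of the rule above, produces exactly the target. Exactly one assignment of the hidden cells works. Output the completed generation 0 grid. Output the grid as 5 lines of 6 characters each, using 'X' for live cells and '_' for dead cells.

Answer: _X___X
__X___
__X___
______
_____X

Derivation:
Hidden generation-0 cells (in order): (0,3), (0,4), (2,4), (3,4).
A hidden cell only influences target cells in its own 3x3 neighborhood. Try each of the 2^4 = 16 assignments, step the completed generation 0 forward once under B3/S23, and compare with the target:
  (0,3)=_ (0,4)=_ (2,4)=_ (3,4)=_ -> step reproduces the target at every cell -> ACCEPT
  (0,3)=_ (0,4)=_ (2,4)=_ (3,4)=X -> step gives (2,3)='X' but target has '_' -> reject
  (0,3)=_ (0,4)=_ (2,4)=X (3,4)=_ -> step gives (1,3)='X' but target has '_' -> reject
  (0,3)=_ (0,4)=_ (2,4)=X (3,4)=X -> step gives (1,3)='X' but target has '_' -> reject
  (0,3)=_ (0,4)=X (2,4)=_ (3,4)=_ -> step gives (1,3)='X' but target has '_' -> reject
  (0,3)=_ (0,4)=X (2,4)=_ (3,4)=X -> step gives (1,3)='X' but target has '_' -> reject
  (0,3)=_ (0,4)=X (2,4)=X (3,4)=_ -> step gives (1,4)='X' but target has '_' -> reject
  (0,3)=_ (0,4)=X (2,4)=X (3,4)=X -> step gives (1,4)='X' but target has '_' -> reject
  (0,3)=X (0,4)=_ (2,4)=_ (3,4)=_ -> step gives (0,2)='X' but target has '_' -> reject
  (0,3)=X (0,4)=_ (2,4)=_ (3,4)=X -> step gives (0,2)='X' but target has '_' -> reject
  (0,3)=X (0,4)=_ (2,4)=X (3,4)=_ -> step gives (0,2)='X' but target has '_' -> reject
  (0,3)=X (0,4)=_ (2,4)=X (3,4)=X -> step gives (0,2)='X' but target has '_' -> reject
  (0,3)=X (0,4)=X (2,4)=_ (3,4)=_ -> step gives (0,2)='X' but target has '_' -> reject
  (0,3)=X (0,4)=X (2,4)=_ (3,4)=X -> step gives (0,2)='X' but target has '_' -> reject
  (0,3)=X (0,4)=X (2,4)=X (3,4)=_ -> step gives (0,2)='X' but target has '_' -> reject
  (0,3)=X (0,4)=X (2,4)=X (3,4)=X -> step gives (0,2)='X' but target has '_' -> reject
Unique solution: (0,3)=dead, (0,4)=dead, (2,4)=dead, (3,4)=dead.
Check: live-neighbor counts of every cell in the completed generation 0:
112110
132211
021200
011111
000010
Applying B3/S23 to generation 0 with these counts gives:
______
_XX___
______
______
______
which matches the target exactly.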